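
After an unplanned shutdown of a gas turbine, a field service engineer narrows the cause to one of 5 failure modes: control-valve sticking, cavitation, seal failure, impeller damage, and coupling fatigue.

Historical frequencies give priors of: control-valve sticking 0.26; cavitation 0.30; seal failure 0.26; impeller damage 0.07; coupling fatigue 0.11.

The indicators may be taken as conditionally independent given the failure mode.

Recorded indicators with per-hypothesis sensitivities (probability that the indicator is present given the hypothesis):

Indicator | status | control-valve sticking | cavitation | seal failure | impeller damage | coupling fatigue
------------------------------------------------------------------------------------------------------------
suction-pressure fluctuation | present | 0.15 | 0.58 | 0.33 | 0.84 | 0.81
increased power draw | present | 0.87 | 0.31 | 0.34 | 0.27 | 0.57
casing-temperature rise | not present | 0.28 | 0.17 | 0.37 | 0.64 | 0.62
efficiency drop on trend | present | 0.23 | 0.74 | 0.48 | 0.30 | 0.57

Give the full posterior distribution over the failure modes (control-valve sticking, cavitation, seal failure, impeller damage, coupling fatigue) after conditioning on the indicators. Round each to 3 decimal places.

0.093, 0.550, 0.146, 0.028, 0.182

Multiply each prior by the joint likelihood of the indicator pattern (using 1 − P(present | H) for each absent indicator):
  control-valve sticking: 0.26 × 0.15 × 0.87 × (1 − 0.28) × 0.23 = 0.0056188
  cavitation: 0.30 × 0.58 × 0.31 × (1 − 0.17) × 0.74 = 0.03313
  seal failure: 0.26 × 0.33 × 0.34 × (1 − 0.37) × 0.48 = 0.0088216
  impeller damage: 0.07 × 0.84 × 0.27 × (1 − 0.64) × 0.30 = 0.0017146
  coupling fatigue: 0.11 × 0.81 × 0.57 × (1 − 0.62) × 0.57 = 0.011
Normalizing constant Z = 0.0056188 + 0.03313 + 0.0088216 + 0.0017146 + 0.011 = 0.060285.
P(control-valve sticking | evidence) = 0.0056188 / 0.060285 ≈ 0.093
P(cavitation | evidence) = 0.03313 / 0.060285 ≈ 0.550
P(seal failure | evidence) = 0.0088216 / 0.060285 ≈ 0.146
P(impeller damage | evidence) = 0.0017146 / 0.060285 ≈ 0.028
P(coupling fatigue | evidence) = 0.011 / 0.060285 ≈ 0.182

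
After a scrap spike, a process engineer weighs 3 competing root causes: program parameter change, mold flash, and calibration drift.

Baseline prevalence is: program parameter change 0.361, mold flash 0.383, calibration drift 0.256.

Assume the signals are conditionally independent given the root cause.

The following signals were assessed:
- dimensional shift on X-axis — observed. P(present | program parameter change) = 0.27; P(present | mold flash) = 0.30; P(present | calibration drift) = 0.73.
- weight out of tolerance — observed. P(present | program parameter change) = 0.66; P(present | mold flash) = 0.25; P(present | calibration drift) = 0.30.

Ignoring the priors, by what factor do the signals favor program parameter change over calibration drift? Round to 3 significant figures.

Joint likelihood of the signal pattern under each hypothesis:
  program parameter change: 0.27 × 0.66 = 0.1782
  calibration drift: 0.73 × 0.30 = 0.219
Bayes factor = 0.1782 / 0.219 ≈ 0.814

0.814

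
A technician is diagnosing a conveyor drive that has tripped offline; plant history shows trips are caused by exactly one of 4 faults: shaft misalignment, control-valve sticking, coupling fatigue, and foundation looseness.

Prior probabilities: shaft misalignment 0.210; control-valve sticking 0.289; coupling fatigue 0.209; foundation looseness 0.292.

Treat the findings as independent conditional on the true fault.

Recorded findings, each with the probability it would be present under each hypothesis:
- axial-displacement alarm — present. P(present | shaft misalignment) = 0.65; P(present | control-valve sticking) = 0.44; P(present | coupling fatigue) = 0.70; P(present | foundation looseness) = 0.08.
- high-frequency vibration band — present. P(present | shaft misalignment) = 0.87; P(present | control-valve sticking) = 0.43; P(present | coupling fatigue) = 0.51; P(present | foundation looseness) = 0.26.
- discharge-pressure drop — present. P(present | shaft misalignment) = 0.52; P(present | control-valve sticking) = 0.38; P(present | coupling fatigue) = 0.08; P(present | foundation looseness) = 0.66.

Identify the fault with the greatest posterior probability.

shaft misalignment

For each hypothesis, the unnormalized posterior weight is prior × product of the finding likelihoods:
  shaft misalignment: 0.210 × 0.65 × 0.87 × 0.52 = 0.061753
  control-valve sticking: 0.289 × 0.44 × 0.43 × 0.38 = 0.020778
  coupling fatigue: 0.209 × 0.70 × 0.51 × 0.08 = 0.005969
  foundation looseness: 0.292 × 0.08 × 0.26 × 0.66 = 0.0040086
Normalizing constant Z = 0.061753 + 0.020778 + 0.005969 + 0.0040086 = 0.092508.
P(shaft misalignment | evidence) ≈ 0.061753 / 0.092508 ≈ 0.668
P(control-valve sticking | evidence) ≈ 0.020778 / 0.092508 ≈ 0.225
P(coupling fatigue | evidence) ≈ 0.005969 / 0.092508 ≈ 0.065
P(foundation looseness | evidence) ≈ 0.0040086 / 0.092508 ≈ 0.043
The largest is 0.668, so shaft misalignment is most probable.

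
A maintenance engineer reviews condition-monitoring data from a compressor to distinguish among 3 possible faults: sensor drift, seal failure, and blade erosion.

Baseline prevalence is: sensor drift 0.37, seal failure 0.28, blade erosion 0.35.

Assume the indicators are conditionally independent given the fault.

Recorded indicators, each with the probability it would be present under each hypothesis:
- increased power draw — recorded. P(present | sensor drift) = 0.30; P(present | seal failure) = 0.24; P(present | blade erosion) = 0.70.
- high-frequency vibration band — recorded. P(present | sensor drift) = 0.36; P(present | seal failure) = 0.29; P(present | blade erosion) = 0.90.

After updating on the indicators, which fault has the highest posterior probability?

blade erosion

By Bayes' rule with conditional independence, the unnormalized weight for each hypothesis is prior × ∏ likelihoods:
  sensor drift: 0.37 × 0.30 × 0.36 = 0.03996
  seal failure: 0.28 × 0.24 × 0.29 = 0.019488
  blade erosion: 0.35 × 0.70 × 0.90 = 0.2205
Marginal likelihood of the evidence = 0.27995.
P(sensor drift | evidence) ≈ 0.03996 / 0.27995 ≈ 0.143
P(seal failure | evidence) ≈ 0.019488 / 0.27995 ≈ 0.070
P(blade erosion | evidence) ≈ 0.2205 / 0.27995 ≈ 0.788
The largest is 0.788, so blade erosion is most probable.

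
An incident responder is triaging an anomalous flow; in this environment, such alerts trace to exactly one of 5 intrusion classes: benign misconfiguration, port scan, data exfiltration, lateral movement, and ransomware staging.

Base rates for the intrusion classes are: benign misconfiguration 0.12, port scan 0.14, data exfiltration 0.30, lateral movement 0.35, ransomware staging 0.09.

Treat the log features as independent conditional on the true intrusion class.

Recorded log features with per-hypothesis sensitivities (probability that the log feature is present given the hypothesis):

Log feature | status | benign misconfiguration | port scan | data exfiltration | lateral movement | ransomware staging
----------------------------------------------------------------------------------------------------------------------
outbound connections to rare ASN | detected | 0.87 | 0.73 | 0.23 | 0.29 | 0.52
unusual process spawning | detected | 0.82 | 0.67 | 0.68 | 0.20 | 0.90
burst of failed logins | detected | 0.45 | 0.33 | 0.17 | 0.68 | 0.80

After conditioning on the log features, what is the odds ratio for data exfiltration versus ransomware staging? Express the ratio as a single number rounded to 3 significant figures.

The normalizing constant cancels in an odds ratio, so compute prior × likelihood for the two hypotheses only:
  data exfiltration: 0.30 × 0.23 × 0.68 × 0.17 = 0.0079764
  ransomware staging: 0.09 × 0.52 × 0.90 × 0.80 = 0.033696
Odds(data exfiltration : ransomware staging) = 0.0079764 / 0.033696 ≈ 0.237.

0.237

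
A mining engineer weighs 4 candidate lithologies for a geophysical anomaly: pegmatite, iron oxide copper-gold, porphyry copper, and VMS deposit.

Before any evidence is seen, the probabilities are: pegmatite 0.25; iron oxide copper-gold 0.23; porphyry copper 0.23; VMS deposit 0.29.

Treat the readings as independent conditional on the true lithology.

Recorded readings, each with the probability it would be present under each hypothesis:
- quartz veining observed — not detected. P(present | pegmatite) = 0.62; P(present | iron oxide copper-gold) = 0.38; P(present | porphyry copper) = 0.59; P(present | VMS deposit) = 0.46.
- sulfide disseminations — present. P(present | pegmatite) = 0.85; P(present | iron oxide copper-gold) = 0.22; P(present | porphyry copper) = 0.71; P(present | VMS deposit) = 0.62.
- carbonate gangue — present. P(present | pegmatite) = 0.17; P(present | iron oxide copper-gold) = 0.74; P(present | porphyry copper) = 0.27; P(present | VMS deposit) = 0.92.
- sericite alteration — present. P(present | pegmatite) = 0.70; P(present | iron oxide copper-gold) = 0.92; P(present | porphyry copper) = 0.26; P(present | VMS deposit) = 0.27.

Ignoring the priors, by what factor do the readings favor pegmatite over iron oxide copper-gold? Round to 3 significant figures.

Take the product of per-reading likelihoods under each hypothesis (using 1 − P(present | H) for each absent reading), then divide.
  pegmatite: (1 − 0.62) × 0.85 × 0.17 × 0.70 = 0.038437
  iron oxide copper-gold: (1 − 0.38) × 0.22 × 0.74 × 0.92 = 0.092861
Bayes factor = 0.038437 / 0.092861 ≈ 0.414

0.414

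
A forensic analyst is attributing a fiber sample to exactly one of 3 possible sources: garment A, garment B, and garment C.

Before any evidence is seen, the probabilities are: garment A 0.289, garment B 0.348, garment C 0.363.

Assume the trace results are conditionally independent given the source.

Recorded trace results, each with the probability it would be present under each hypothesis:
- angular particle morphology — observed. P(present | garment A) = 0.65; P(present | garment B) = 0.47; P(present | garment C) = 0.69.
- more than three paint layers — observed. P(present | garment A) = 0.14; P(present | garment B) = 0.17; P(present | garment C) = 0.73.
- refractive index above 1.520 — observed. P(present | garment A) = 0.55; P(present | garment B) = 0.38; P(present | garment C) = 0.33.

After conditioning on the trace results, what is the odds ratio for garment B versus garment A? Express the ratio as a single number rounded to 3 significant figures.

Unnormalized posterior weight (prior times the trace result likelihoods) for each of the two hypotheses:
  garment B: 0.348 × 0.47 × 0.17 × 0.38 = 0.010566
  garment A: 0.289 × 0.65 × 0.14 × 0.55 = 0.014464
Odds(garment B : garment A) = 0.010566 / 0.014464 ≈ 0.730.

0.730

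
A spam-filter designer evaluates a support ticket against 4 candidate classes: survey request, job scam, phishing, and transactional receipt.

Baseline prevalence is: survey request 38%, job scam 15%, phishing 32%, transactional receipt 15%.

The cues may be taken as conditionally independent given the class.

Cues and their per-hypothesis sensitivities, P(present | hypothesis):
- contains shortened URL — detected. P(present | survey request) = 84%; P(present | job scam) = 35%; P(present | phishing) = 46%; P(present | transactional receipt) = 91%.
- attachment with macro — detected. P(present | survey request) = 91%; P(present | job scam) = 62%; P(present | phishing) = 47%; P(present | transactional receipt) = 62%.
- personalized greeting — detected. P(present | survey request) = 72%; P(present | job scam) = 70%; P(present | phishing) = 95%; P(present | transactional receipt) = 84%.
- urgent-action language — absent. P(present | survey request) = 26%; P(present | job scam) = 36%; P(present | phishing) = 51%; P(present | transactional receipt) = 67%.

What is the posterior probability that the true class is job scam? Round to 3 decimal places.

0.065

Multiply each prior by the joint likelihood of the cue pattern (using 1 − P(present | H) for each absent cue):
  survey request: 0.38 × 0.84 × 0.91 × 0.72 × (1 − 0.26) = 0.15476
  job scam: 0.15 × 0.35 × 0.62 × 0.70 × (1 − 0.36) = 0.014582
  phishing: 0.32 × 0.46 × 0.47 × 0.95 × (1 − 0.51) = 0.032205
  transactional receipt: 0.15 × 0.91 × 0.62 × 0.84 × (1 − 0.67) = 0.023459
Normalizing constant Z = 0.15476 + 0.014582 + 0.032205 + 0.023459 = 0.22501.
P(job scam | evidence) = 0.014582 / 0.22501 ≈ 0.065.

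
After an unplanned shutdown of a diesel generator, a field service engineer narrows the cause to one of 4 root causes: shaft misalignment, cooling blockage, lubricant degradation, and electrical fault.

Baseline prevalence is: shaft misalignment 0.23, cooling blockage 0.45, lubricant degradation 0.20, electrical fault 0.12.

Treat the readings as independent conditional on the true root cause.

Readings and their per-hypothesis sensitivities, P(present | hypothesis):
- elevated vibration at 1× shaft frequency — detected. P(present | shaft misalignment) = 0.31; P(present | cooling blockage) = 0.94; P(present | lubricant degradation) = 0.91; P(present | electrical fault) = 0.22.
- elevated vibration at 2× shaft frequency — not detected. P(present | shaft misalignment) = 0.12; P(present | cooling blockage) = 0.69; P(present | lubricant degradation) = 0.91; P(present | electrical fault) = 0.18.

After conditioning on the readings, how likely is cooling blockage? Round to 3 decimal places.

Multiply each prior by the joint likelihood of the reading pattern (using 1 − P(present | H) for each absent reading):
  shaft misalignment: 0.23 × 0.31 × (1 − 0.12) = 0.062744
  cooling blockage: 0.45 × 0.94 × (1 − 0.69) = 0.13113
  lubricant degradation: 0.20 × 0.91 × (1 − 0.91) = 0.01638
  electrical fault: 0.12 × 0.22 × (1 − 0.18) = 0.021648
Marginal likelihood of the evidence = 0.2319.
P(cooling blockage | evidence) = 0.13113 / 0.2319 ≈ 0.565.

0.565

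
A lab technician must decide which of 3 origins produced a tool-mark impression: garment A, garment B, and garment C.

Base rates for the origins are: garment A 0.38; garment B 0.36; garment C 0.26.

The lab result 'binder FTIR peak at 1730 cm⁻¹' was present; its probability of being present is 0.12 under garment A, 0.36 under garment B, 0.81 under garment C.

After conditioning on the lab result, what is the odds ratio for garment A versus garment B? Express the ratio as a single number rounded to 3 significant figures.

0.352

Unnormalized posterior weight (prior times the lab result likelihood) for each of the two hypotheses:
  garment A: 0.38 × 0.12 = 0.0456
  garment B: 0.36 × 0.36 = 0.1296
Posterior odds = 0.0456 / 0.1296 ≈ 0.352.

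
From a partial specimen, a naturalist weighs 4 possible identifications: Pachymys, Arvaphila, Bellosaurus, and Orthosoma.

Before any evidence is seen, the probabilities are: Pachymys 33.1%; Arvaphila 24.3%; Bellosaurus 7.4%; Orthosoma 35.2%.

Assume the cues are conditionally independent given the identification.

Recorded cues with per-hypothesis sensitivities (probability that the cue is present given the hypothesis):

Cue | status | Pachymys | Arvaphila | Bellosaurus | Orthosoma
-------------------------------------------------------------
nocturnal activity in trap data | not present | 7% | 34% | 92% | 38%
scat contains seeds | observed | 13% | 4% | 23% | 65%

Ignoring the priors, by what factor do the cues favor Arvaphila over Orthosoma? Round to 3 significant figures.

0.0655

Joint likelihood of the cue pattern under each hypothesis (using 1 − P(present | H) for each absent cue):
  Arvaphila: (1 − 0.34) × 0.04 = 0.0264
  Orthosoma: (1 − 0.38) × 0.65 = 0.403
Bayes factor = 0.0264 / 0.403 ≈ 0.0655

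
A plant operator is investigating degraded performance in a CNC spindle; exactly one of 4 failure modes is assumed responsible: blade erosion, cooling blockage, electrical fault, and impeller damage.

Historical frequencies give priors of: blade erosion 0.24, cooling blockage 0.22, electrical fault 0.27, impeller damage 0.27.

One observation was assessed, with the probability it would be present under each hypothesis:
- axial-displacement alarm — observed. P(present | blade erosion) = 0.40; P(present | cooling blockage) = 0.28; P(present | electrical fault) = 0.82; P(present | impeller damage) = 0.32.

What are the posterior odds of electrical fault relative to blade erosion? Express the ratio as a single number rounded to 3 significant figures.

The normalizing constant cancels in an odds ratio, so compute prior × likelihood for the two hypotheses only:
  electrical fault: 0.27 × 0.82 = 0.2214
  blade erosion: 0.24 × 0.40 = 0.096
Odds(electrical fault : blade erosion) = 0.2214 / 0.096 ≈ 2.31.

2.31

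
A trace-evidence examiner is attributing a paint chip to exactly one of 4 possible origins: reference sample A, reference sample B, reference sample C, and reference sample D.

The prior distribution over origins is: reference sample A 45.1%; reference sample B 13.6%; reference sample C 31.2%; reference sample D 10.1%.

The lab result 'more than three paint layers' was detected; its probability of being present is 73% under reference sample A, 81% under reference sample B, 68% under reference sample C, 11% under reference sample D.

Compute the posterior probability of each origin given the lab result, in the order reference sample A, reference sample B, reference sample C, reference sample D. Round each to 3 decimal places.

0.497, 0.166, 0.320, 0.017

For each hypothesis, the unnormalized posterior weight is prior × likelihood:
  reference sample A: 0.451 × 0.73 = 0.32923
  reference sample B: 0.136 × 0.81 = 0.11016
  reference sample C: 0.312 × 0.68 = 0.21216
  reference sample D: 0.101 × 0.11 = 0.01111
Normalizing constant Z = 0.32923 + 0.11016 + 0.21216 + 0.01111 = 0.66266.
P(reference sample A | evidence) = 0.32923 / 0.66266 ≈ 0.497
P(reference sample B | evidence) = 0.11016 / 0.66266 ≈ 0.166
P(reference sample C | evidence) = 0.21216 / 0.66266 ≈ 0.320
P(reference sample D | evidence) = 0.01111 / 0.66266 ≈ 0.017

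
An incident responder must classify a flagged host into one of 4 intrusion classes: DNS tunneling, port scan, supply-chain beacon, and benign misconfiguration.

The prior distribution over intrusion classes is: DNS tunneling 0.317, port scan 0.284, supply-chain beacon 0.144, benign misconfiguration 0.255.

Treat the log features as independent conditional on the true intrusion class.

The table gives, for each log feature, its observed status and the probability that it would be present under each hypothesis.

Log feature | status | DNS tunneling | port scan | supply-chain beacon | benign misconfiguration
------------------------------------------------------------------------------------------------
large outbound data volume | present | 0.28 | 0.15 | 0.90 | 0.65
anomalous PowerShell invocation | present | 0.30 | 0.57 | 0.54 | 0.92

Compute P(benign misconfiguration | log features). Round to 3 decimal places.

Multiply each prior by the joint likelihood of the log feature pattern:
  DNS tunneling: 0.317 × 0.28 × 0.30 = 0.026628
  port scan: 0.284 × 0.15 × 0.57 = 0.024282
  supply-chain beacon: 0.144 × 0.90 × 0.54 = 0.069984
  benign misconfiguration: 0.255 × 0.65 × 0.92 = 0.15249
Marginal likelihood of the evidence = 0.27338.
P(benign misconfiguration | evidence) = 0.15249 / 0.27338 ≈ 0.558.

0.558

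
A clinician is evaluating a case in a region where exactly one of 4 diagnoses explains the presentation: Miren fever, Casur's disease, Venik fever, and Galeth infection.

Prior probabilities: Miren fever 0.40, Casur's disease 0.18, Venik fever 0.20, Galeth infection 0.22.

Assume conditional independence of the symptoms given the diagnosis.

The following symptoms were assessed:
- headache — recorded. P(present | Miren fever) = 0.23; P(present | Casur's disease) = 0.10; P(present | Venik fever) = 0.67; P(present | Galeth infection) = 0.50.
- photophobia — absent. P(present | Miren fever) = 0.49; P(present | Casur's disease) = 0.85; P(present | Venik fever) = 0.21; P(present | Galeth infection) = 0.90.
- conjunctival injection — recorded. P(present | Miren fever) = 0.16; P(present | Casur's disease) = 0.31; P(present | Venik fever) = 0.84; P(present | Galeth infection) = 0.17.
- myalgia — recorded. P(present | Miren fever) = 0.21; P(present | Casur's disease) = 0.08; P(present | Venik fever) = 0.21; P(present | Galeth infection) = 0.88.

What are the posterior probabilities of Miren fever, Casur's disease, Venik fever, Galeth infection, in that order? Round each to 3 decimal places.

For each hypothesis, the unnormalized posterior weight is prior × product of the symptom likelihoods (using 1 − P(present | H) for each absent symptom):
  Miren fever: 0.40 × 0.23 × (1 − 0.49) × 0.16 × 0.21 = 0.0015765
  Casur's disease: 0.18 × 0.10 × (1 − 0.85) × 0.31 × 0.08 = 6.696e-05
  Venik fever: 0.20 × 0.67 × (1 − 0.21) × 0.84 × 0.21 = 0.018674
  Galeth infection: 0.22 × 0.50 × (1 − 0.90) × 0.17 × 0.88 = 0.0016456
Normalizing constant Z = 0.0015765 + 6.696e-05 + 0.018674 + 0.0016456 = 0.021963.
P(Miren fever | evidence) = 0.0015765 / 0.021963 ≈ 0.072
P(Casur's disease | evidence) = 6.696e-05 / 0.021963 ≈ 0.003
P(Venik fever | evidence) = 0.018674 / 0.021963 ≈ 0.850
P(Galeth infection | evidence) = 0.0016456 / 0.021963 ≈ 0.075

0.072, 0.003, 0.850, 0.075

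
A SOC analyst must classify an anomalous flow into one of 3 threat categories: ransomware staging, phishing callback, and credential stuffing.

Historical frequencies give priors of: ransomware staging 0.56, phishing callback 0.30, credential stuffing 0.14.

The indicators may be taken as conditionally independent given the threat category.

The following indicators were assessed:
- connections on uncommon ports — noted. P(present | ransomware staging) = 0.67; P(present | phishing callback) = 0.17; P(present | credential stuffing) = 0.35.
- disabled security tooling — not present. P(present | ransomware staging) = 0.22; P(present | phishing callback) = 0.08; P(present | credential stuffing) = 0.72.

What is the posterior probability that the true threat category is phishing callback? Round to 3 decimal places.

0.133

For each hypothesis, the unnormalized posterior weight is prior × product of the indicator likelihoods (using 1 − P(present | H) for each absent indicator):
  ransomware staging: 0.56 × 0.67 × (1 − 0.22) = 0.29266
  phishing callback: 0.30 × 0.17 × (1 − 0.08) = 0.04692
  credential stuffing: 0.14 × 0.35 × (1 − 0.72) = 0.01372
Normalizing constant Z = 0.29266 + 0.04692 + 0.01372 = 0.3533.
P(phishing callback | evidence) = 0.04692 / 0.3533 ≈ 0.133.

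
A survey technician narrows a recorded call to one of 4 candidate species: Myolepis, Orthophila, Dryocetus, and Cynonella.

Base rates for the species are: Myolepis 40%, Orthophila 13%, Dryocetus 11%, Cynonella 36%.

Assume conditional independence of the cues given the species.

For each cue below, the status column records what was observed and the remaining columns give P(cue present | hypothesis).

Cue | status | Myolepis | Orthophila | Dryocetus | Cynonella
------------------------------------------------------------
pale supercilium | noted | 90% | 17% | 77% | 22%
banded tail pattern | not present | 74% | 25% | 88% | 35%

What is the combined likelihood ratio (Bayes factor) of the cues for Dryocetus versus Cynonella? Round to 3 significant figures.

The Bayes factor is the ratio of the joint likelihoods of the cue pattern under the two hypotheses (using 1 − P(present | H) for each absent cue).
  Dryocetus: 0.77 × (1 − 0.88) = 0.0924
  Cynonella: 0.22 × (1 − 0.35) = 0.143
Bayes factor = 0.0924 / 0.143 ≈ 0.646

0.646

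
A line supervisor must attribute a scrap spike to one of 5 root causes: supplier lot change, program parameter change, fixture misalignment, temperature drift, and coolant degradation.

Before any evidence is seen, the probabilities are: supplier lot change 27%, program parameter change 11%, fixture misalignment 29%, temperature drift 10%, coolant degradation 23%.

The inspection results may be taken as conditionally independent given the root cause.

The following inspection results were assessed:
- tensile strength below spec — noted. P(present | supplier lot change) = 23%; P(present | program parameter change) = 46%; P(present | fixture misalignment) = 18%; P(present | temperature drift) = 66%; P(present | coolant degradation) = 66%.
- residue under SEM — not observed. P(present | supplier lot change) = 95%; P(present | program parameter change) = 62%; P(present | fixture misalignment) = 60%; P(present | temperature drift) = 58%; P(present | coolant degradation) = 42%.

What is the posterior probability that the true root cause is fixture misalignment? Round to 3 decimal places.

For each hypothesis, the unnormalized posterior weight is prior × product of the inspection result likelihoods (using 1 − P(present | H) for each absent inspection result):
  supplier lot change: 0.27 × 0.23 × (1 − 0.95) = 0.003105
  program parameter change: 0.11 × 0.46 × (1 − 0.62) = 0.019228
  fixture misalignment: 0.29 × 0.18 × (1 − 0.60) = 0.02088
  temperature drift: 0.10 × 0.66 × (1 − 0.58) = 0.02772
  coolant degradation: 0.23 × 0.66 × (1 − 0.42) = 0.088044
Normalizing constant Z = 0.003105 + 0.019228 + 0.02088 + 0.02772 + 0.088044 = 0.15898.
P(fixture misalignment | evidence) = 0.02088 / 0.15898 ≈ 0.131.

0.131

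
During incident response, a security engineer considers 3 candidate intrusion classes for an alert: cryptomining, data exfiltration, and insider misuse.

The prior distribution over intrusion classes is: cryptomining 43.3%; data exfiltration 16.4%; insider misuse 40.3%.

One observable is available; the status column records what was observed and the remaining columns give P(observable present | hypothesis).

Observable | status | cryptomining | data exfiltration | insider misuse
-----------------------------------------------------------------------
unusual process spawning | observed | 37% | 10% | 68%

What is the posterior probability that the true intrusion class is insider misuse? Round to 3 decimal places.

For each hypothesis, the unnormalized posterior weight is prior × likelihood:
  cryptomining: 0.433 × 0.37 = 0.16021
  data exfiltration: 0.164 × 0.10 = 0.0164
  insider misuse: 0.403 × 0.68 = 0.27404
Marginal likelihood of the evidence = 0.45065.
P(insider misuse | evidence) = 0.27404 / 0.45065 ≈ 0.608.

0.608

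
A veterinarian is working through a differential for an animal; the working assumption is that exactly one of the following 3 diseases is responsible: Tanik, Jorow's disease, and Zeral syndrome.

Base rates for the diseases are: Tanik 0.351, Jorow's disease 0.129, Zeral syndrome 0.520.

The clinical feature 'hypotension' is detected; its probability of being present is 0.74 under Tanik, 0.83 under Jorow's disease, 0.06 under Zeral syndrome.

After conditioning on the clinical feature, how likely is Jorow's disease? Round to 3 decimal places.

0.269

For each hypothesis, the unnormalized posterior weight is prior × likelihood:
  Tanik: 0.351 × 0.74 = 0.25974
  Jorow's disease: 0.129 × 0.83 = 0.10707
  Zeral syndrome: 0.520 × 0.06 = 0.0312
Normalizing constant Z = 0.25974 + 0.10707 + 0.0312 = 0.39801.
P(Jorow's disease | evidence) = 0.10707 / 0.39801 ≈ 0.269.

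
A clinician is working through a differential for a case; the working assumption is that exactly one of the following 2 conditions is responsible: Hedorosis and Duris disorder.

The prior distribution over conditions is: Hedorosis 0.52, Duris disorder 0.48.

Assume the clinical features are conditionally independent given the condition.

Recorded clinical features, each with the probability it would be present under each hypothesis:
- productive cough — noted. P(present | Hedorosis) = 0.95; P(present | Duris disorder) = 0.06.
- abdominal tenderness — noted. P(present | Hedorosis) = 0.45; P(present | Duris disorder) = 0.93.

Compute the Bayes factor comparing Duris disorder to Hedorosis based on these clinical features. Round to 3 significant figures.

0.131

Joint likelihood of the clinical feature pattern under each hypothesis:
  Duris disorder: 0.06 × 0.93 = 0.0558
  Hedorosis: 0.95 × 0.45 = 0.4275
Bayes factor = 0.0558 / 0.4275 ≈ 0.131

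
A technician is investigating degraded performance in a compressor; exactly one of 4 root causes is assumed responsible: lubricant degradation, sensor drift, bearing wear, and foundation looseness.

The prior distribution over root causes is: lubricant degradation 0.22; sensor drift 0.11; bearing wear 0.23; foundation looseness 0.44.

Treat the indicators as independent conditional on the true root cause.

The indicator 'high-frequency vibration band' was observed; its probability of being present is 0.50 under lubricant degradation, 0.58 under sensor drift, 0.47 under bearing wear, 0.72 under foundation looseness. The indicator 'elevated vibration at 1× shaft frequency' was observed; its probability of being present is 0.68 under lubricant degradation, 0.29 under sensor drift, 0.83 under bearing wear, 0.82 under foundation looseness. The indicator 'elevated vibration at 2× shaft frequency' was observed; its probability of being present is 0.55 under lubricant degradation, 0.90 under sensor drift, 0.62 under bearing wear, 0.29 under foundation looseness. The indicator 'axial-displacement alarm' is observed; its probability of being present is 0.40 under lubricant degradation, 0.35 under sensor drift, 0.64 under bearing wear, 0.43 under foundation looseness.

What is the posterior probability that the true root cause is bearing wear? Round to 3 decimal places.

0.394

By Bayes' rule with conditional independence, the unnormalized weight for each hypothesis is prior × ∏ likelihoods:
  lubricant degradation: 0.22 × 0.50 × 0.68 × 0.55 × 0.40 = 0.016456
  sensor drift: 0.11 × 0.58 × 0.29 × 0.90 × 0.35 = 0.0058281
  bearing wear: 0.23 × 0.47 × 0.83 × 0.62 × 0.64 = 0.035602
  foundation looseness: 0.44 × 0.72 × 0.82 × 0.29 × 0.43 = 0.032394
Normalizing constant Z = 0.016456 + 0.0058281 + 0.035602 + 0.032394 = 0.09028.
P(bearing wear | evidence) = 0.035602 / 0.09028 ≈ 0.394.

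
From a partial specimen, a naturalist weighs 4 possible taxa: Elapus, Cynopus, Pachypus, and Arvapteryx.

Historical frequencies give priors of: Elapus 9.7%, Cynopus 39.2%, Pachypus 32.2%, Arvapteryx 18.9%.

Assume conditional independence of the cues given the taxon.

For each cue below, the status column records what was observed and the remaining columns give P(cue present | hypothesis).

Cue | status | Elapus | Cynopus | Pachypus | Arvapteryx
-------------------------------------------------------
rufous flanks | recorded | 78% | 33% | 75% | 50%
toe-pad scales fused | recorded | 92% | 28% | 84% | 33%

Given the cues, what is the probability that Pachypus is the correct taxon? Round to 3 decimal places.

By Bayes' rule with conditional independence, the unnormalized weight for each hypothesis is prior × ∏ likelihoods:
  Elapus: 0.097 × 0.78 × 0.92 = 0.069607
  Cynopus: 0.392 × 0.33 × 0.28 = 0.036221
  Pachypus: 0.322 × 0.75 × 0.84 = 0.20286
  Arvapteryx: 0.189 × 0.50 × 0.33 = 0.031185
Normalizing constant Z = 0.069607 + 0.036221 + 0.20286 + 0.031185 = 0.33987.
P(Pachypus | evidence) = 0.20286 / 0.33987 ≈ 0.597.

0.597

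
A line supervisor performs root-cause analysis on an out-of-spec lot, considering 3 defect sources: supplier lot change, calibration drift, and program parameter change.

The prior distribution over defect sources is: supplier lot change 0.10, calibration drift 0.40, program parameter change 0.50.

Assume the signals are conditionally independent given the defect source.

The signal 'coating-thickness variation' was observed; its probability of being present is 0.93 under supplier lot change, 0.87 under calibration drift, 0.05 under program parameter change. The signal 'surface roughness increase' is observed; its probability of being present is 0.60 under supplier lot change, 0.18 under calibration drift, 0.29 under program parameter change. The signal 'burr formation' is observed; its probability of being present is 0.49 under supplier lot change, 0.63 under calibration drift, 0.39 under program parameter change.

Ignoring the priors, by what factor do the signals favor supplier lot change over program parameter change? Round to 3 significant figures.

Take the product of per-signal likelihoods under each hypothesis, then divide.
  supplier lot change: 0.93 × 0.60 × 0.49 = 0.27342
  program parameter change: 0.05 × 0.29 × 0.39 = 0.005655
Bayes factor = 0.27342 / 0.005655 ≈ 48.4

48.4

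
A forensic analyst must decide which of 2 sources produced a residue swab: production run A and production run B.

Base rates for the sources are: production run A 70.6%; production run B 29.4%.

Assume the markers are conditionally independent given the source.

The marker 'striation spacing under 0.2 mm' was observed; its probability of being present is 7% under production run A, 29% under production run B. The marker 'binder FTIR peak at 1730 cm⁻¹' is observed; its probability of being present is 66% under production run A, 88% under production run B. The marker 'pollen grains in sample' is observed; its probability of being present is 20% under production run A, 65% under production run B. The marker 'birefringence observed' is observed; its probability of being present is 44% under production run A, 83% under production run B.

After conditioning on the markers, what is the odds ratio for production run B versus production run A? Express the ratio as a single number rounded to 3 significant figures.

The normalizing constant cancels in an odds ratio, so compute prior × likelihood for the two hypotheses only:
  production run B: 0.294 × 0.29 × 0.88 × 0.65 × 0.83 = 0.040478
  production run A: 0.706 × 0.07 × 0.66 × 0.20 × 0.44 = 0.0028703
Posterior odds = 0.040478 / 0.0028703 ≈ 14.1.

14.1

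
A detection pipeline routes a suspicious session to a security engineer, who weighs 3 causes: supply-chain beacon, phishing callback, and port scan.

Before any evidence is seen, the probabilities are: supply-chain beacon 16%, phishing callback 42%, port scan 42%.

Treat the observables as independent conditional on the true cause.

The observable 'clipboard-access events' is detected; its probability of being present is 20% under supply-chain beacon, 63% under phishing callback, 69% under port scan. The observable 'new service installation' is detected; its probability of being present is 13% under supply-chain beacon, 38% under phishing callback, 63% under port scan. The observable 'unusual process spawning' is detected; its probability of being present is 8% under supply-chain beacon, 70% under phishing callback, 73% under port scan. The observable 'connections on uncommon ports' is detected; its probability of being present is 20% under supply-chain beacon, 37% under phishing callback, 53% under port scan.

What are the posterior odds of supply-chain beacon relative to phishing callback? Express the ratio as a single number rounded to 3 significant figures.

0.00256

Posterior odds equal prior odds times the likelihood ratio; only the two competing hypotheses matter.
  supply-chain beacon: 0.16 × 0.20 × 0.13 × 0.08 × 0.20 = 6.656e-05
  phishing callback: 0.42 × 0.63 × 0.38 × 0.70 × 0.37 = 0.026042
Odds(supply-chain beacon : phishing callback) = 6.656e-05 / 0.026042 ≈ 0.00256.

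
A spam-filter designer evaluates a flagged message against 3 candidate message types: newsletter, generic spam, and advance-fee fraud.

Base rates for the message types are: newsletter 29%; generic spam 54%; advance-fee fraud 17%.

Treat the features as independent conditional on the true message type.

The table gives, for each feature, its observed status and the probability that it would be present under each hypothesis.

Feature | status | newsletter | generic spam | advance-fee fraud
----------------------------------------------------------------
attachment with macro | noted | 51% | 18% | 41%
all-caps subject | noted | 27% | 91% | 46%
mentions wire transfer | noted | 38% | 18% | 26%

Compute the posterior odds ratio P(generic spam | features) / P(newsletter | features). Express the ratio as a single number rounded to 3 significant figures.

The normalizing constant cancels in an odds ratio, so compute prior × likelihood for the two hypotheses only:
  generic spam: 0.54 × 0.18 × 0.91 × 0.18 = 0.015921
  newsletter: 0.29 × 0.51 × 0.27 × 0.38 = 0.015175
Odds(generic spam : newsletter) = 0.015921 / 0.015175 ≈ 1.05.

1.05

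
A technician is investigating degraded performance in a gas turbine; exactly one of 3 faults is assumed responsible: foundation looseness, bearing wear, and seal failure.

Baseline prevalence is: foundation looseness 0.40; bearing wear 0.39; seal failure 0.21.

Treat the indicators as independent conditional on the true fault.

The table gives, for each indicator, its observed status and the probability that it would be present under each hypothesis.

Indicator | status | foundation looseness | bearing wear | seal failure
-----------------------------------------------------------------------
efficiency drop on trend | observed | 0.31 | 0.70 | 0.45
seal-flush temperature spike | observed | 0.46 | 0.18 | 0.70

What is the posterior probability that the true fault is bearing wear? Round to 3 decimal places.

0.285

For each hypothesis, the unnormalized posterior weight is prior × product of the indicator likelihoods:
  foundation looseness: 0.40 × 0.31 × 0.46 = 0.05704
  bearing wear: 0.39 × 0.70 × 0.18 = 0.04914
  seal failure: 0.21 × 0.45 × 0.70 = 0.06615
Marginal likelihood of the evidence = 0.17233.
P(bearing wear | evidence) = 0.04914 / 0.17233 ≈ 0.285.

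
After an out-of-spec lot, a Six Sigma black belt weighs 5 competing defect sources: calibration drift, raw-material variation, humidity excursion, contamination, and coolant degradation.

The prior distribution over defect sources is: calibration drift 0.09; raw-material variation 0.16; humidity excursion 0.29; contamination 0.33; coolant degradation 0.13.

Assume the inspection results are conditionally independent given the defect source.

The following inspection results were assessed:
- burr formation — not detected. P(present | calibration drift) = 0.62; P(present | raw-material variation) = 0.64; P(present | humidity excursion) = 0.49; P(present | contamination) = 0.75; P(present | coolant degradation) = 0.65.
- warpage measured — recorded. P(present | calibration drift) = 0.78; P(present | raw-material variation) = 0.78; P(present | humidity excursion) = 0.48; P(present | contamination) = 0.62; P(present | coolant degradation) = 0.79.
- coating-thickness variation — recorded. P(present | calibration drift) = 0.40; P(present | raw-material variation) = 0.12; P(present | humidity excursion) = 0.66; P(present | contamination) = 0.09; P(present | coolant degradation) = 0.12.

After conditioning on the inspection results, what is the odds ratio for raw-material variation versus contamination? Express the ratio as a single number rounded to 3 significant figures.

1.17

The normalizing constant cancels in an odds ratio, so compute prior × likelihood for the two hypotheses only (using 1 − P(present | H) for each absent inspection result):
  raw-material variation: 0.16 × (1 − 0.64) × 0.78 × 0.12 = 0.0053914
  contamination: 0.33 × (1 − 0.75) × 0.62 × 0.09 = 0.0046035
Posterior odds = 0.0053914 / 0.0046035 ≈ 1.17.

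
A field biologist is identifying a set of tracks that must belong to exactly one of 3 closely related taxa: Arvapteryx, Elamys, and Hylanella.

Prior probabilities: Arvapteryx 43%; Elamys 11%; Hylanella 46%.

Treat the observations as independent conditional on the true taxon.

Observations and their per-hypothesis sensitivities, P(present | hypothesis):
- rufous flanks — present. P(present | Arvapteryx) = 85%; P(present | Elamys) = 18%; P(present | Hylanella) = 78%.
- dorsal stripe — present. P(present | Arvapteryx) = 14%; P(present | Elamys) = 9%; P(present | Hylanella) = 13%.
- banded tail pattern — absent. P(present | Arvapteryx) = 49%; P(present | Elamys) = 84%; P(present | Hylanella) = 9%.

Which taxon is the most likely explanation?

Hylanella

Multiply each prior by the joint likelihood of the evidence pattern (using 1 − P(present | H) for each absent observation):
  Arvapteryx: 0.43 × 0.85 × 0.14 × (1 − 0.49) = 0.026097
  Elamys: 0.11 × 0.18 × 0.09 × (1 − 0.84) = 0.00028512
  Hylanella: 0.46 × 0.78 × 0.13 × (1 − 0.09) = 0.042446
Normalizing constant Z = 0.026097 + 0.00028512 + 0.042446 = 0.068828.
P(Arvapteryx | evidence) ≈ 0.026097 / 0.068828 ≈ 0.379
P(Elamys | evidence) ≈ 0.00028512 / 0.068828 ≈ 0.004
P(Hylanella | evidence) ≈ 0.042446 / 0.068828 ≈ 0.617
The largest is 0.617, so Hylanella is most probable.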